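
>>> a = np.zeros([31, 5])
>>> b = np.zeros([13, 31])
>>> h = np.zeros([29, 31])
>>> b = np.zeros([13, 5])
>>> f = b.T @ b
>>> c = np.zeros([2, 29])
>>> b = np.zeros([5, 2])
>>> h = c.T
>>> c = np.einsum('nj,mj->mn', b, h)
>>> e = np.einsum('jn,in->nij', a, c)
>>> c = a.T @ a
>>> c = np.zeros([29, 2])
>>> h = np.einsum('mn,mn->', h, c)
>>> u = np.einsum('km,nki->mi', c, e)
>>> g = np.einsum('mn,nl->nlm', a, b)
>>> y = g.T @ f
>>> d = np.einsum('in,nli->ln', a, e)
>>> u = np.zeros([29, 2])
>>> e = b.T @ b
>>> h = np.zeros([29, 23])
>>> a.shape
(31, 5)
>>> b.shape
(5, 2)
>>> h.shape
(29, 23)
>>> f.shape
(5, 5)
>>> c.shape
(29, 2)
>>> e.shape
(2, 2)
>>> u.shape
(29, 2)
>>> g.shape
(5, 2, 31)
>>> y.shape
(31, 2, 5)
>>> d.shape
(29, 5)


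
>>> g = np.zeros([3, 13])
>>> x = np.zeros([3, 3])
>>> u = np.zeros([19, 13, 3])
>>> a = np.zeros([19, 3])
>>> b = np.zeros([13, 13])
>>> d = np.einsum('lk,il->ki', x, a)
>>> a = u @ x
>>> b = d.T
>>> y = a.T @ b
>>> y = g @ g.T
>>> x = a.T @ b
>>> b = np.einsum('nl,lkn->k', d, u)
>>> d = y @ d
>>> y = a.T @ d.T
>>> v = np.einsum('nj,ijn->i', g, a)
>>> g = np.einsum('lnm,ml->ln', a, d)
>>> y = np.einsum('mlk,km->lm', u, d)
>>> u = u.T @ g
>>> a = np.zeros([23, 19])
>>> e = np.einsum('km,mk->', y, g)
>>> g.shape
(19, 13)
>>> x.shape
(3, 13, 3)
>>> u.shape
(3, 13, 13)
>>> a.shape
(23, 19)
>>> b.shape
(13,)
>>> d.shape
(3, 19)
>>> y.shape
(13, 19)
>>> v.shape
(19,)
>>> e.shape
()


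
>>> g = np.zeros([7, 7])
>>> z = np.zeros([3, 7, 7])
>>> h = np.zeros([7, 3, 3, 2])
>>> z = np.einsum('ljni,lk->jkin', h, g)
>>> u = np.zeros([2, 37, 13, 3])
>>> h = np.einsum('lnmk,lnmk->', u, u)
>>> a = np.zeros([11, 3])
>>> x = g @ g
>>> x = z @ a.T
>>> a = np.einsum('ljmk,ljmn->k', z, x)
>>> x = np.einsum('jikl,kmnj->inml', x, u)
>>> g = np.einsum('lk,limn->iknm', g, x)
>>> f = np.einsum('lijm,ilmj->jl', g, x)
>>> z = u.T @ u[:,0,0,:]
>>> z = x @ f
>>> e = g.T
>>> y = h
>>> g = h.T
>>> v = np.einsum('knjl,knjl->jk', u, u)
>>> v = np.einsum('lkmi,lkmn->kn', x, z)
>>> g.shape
()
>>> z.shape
(7, 13, 37, 13)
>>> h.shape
()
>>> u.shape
(2, 37, 13, 3)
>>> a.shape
(3,)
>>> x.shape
(7, 13, 37, 11)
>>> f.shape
(11, 13)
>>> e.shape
(37, 11, 7, 13)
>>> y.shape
()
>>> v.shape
(13, 13)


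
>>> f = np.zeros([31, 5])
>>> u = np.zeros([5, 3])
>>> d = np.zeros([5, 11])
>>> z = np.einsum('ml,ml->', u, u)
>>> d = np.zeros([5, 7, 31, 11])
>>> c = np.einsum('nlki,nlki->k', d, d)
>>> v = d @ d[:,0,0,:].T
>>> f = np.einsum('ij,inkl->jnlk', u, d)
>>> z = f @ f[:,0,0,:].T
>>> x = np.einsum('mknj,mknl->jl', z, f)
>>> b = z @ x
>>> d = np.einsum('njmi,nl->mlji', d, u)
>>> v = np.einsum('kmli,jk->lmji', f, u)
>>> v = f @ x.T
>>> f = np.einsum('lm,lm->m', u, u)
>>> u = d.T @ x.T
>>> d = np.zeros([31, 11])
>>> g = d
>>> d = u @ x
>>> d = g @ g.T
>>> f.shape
(3,)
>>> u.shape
(11, 7, 3, 3)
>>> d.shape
(31, 31)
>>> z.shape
(3, 7, 11, 3)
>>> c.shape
(31,)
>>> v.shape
(3, 7, 11, 3)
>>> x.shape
(3, 31)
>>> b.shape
(3, 7, 11, 31)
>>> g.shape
(31, 11)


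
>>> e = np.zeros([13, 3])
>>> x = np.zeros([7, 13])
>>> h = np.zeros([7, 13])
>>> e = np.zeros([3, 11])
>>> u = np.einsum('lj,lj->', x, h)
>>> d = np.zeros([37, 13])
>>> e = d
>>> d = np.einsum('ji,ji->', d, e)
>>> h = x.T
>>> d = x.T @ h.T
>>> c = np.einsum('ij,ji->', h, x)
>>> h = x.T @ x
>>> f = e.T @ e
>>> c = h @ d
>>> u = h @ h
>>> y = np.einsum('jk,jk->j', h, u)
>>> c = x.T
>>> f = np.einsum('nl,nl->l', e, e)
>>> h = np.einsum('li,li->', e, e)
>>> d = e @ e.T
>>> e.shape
(37, 13)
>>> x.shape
(7, 13)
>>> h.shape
()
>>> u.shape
(13, 13)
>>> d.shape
(37, 37)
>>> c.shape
(13, 7)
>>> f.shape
(13,)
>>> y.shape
(13,)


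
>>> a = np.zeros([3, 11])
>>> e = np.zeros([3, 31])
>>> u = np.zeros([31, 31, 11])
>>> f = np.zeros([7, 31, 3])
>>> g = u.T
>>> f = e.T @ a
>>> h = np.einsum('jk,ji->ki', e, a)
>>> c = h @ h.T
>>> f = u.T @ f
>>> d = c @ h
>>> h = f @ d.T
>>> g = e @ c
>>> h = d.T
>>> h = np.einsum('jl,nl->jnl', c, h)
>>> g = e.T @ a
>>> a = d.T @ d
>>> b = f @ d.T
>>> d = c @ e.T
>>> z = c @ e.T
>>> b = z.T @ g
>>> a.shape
(11, 11)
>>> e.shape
(3, 31)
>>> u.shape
(31, 31, 11)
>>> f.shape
(11, 31, 11)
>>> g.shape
(31, 11)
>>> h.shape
(31, 11, 31)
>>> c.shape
(31, 31)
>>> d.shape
(31, 3)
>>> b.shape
(3, 11)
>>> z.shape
(31, 3)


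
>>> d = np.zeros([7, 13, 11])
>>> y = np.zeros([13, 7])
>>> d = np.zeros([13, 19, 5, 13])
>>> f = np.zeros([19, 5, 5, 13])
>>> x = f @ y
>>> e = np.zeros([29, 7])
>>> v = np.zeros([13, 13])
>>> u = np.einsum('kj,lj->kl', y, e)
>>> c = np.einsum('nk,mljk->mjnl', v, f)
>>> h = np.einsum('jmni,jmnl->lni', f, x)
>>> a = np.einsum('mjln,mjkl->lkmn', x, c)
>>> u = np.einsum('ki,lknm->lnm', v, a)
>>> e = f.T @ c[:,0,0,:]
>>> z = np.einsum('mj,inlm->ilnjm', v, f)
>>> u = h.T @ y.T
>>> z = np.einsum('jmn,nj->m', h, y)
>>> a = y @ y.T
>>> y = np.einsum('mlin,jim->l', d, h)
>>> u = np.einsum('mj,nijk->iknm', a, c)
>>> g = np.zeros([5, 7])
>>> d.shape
(13, 19, 5, 13)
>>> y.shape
(19,)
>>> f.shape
(19, 5, 5, 13)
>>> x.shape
(19, 5, 5, 7)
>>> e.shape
(13, 5, 5, 5)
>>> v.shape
(13, 13)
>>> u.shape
(5, 5, 19, 13)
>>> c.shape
(19, 5, 13, 5)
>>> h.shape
(7, 5, 13)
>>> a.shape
(13, 13)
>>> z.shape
(5,)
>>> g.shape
(5, 7)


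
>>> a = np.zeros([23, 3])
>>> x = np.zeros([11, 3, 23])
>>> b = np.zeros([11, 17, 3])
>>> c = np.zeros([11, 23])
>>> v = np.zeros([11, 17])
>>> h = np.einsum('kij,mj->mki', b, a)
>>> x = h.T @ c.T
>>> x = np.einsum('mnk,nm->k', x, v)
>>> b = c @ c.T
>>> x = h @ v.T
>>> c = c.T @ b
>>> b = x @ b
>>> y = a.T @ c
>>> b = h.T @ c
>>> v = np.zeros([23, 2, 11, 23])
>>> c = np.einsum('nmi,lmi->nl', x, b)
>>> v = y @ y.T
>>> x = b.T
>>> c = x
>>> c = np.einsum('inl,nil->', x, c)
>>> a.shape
(23, 3)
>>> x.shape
(11, 11, 17)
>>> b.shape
(17, 11, 11)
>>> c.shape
()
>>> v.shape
(3, 3)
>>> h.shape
(23, 11, 17)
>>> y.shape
(3, 11)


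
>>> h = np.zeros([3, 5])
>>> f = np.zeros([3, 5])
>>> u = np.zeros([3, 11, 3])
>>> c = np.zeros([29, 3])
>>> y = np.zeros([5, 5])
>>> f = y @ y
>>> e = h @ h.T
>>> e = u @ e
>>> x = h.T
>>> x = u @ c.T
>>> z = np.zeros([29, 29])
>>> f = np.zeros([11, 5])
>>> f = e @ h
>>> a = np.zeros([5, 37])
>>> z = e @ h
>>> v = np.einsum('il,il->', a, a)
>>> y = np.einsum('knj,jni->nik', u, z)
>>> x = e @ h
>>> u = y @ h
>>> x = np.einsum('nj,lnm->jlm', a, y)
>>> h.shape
(3, 5)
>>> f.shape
(3, 11, 5)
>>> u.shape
(11, 5, 5)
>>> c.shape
(29, 3)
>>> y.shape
(11, 5, 3)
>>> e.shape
(3, 11, 3)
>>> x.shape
(37, 11, 3)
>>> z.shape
(3, 11, 5)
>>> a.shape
(5, 37)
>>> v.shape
()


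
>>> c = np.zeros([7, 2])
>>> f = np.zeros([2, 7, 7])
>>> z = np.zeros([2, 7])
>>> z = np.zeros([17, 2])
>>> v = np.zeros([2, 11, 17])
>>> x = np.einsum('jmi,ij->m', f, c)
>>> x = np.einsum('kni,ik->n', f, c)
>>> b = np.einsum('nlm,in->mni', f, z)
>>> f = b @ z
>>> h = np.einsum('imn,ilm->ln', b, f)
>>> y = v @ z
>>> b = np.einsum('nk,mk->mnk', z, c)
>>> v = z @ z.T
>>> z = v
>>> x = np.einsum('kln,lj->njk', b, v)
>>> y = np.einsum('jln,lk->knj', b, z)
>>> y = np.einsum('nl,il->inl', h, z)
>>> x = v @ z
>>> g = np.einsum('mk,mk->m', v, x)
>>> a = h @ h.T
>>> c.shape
(7, 2)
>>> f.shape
(7, 2, 2)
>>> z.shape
(17, 17)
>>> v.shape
(17, 17)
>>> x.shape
(17, 17)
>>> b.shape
(7, 17, 2)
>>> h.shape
(2, 17)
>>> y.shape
(17, 2, 17)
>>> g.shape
(17,)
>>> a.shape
(2, 2)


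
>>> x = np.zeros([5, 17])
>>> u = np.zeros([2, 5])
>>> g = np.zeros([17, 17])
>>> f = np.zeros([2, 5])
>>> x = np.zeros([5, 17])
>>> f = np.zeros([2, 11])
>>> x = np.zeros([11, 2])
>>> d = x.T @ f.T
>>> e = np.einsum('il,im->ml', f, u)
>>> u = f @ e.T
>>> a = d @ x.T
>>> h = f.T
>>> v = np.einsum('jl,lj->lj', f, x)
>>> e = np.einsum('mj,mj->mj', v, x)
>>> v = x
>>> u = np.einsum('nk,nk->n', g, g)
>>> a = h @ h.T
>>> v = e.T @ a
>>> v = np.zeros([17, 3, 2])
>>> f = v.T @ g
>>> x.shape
(11, 2)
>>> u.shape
(17,)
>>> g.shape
(17, 17)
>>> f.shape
(2, 3, 17)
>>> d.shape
(2, 2)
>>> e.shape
(11, 2)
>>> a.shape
(11, 11)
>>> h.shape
(11, 2)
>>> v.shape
(17, 3, 2)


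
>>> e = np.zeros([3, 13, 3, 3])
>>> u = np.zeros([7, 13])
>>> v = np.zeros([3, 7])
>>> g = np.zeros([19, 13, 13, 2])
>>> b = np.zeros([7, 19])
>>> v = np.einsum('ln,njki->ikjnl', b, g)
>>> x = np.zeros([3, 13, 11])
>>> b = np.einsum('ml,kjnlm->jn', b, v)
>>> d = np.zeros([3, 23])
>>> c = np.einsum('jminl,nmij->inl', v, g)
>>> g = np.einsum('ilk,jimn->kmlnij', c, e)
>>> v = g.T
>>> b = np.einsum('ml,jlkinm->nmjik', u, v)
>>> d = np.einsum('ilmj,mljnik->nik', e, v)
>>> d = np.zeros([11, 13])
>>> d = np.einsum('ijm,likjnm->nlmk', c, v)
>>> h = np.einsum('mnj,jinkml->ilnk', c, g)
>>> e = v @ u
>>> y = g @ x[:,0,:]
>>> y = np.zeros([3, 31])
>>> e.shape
(3, 13, 3, 19, 3, 13)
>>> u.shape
(7, 13)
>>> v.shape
(3, 13, 3, 19, 3, 7)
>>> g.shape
(7, 3, 19, 3, 13, 3)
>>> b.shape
(3, 7, 3, 19, 3)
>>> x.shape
(3, 13, 11)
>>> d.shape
(3, 3, 7, 3)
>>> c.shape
(13, 19, 7)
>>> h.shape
(3, 3, 19, 3)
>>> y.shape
(3, 31)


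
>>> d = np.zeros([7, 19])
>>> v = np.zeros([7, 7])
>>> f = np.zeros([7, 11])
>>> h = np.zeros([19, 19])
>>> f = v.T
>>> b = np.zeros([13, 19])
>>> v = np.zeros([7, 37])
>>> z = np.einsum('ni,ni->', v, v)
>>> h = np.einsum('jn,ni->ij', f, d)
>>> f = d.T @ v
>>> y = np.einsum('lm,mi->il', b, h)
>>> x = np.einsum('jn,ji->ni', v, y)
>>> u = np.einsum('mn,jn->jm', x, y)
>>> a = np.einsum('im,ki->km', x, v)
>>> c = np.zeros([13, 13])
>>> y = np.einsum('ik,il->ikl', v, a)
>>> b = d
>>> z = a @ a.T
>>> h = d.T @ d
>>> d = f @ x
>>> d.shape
(19, 13)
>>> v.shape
(7, 37)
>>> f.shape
(19, 37)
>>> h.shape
(19, 19)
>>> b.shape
(7, 19)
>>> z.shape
(7, 7)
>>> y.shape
(7, 37, 13)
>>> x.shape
(37, 13)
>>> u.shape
(7, 37)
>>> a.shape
(7, 13)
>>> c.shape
(13, 13)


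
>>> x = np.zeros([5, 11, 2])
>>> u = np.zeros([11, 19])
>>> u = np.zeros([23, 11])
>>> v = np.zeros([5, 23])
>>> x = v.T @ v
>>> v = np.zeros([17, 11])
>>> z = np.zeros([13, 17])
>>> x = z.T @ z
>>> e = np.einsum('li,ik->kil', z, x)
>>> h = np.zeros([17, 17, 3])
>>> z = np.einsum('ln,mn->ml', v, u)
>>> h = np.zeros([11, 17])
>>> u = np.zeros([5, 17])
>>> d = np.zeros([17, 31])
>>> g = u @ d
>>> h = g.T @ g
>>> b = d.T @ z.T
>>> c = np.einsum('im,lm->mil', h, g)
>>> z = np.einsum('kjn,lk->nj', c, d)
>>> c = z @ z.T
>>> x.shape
(17, 17)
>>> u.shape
(5, 17)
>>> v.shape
(17, 11)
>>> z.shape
(5, 31)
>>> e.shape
(17, 17, 13)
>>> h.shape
(31, 31)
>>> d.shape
(17, 31)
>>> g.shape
(5, 31)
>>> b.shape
(31, 23)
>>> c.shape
(5, 5)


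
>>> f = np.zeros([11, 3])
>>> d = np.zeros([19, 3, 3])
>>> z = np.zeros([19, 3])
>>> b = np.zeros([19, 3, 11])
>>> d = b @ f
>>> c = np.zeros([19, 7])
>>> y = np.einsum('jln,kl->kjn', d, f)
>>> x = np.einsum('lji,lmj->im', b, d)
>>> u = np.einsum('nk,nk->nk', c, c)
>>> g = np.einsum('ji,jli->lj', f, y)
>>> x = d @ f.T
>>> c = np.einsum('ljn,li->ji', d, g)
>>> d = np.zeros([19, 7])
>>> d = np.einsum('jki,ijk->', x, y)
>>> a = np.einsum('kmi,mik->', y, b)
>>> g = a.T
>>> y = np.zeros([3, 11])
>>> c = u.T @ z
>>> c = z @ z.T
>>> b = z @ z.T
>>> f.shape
(11, 3)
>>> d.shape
()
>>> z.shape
(19, 3)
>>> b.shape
(19, 19)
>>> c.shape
(19, 19)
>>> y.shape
(3, 11)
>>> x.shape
(19, 3, 11)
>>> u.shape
(19, 7)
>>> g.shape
()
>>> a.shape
()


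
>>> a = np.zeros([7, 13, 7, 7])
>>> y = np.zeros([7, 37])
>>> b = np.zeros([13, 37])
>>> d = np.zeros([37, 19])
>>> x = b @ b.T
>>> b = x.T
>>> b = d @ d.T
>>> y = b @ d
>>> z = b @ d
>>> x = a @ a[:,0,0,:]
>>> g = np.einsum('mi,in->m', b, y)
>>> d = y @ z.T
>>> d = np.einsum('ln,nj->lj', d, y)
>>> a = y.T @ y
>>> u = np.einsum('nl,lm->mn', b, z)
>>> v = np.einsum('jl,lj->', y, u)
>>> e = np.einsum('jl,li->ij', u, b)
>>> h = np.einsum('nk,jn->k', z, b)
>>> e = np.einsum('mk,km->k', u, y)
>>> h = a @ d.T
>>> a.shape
(19, 19)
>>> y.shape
(37, 19)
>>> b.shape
(37, 37)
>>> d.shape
(37, 19)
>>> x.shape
(7, 13, 7, 7)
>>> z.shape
(37, 19)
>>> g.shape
(37,)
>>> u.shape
(19, 37)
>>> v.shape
()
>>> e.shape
(37,)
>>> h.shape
(19, 37)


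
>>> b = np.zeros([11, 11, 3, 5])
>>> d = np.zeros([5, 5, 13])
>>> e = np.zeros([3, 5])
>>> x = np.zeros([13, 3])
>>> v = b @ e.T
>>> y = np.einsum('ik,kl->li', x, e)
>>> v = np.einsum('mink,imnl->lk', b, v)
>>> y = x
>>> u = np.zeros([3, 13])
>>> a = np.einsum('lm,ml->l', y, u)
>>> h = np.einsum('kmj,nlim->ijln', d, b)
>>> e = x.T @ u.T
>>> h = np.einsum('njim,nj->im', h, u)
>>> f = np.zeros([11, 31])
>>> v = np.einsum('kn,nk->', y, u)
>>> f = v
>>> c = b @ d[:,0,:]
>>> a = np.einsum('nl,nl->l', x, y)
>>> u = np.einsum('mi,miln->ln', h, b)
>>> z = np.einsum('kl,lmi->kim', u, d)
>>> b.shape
(11, 11, 3, 5)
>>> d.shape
(5, 5, 13)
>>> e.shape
(3, 3)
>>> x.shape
(13, 3)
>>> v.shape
()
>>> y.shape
(13, 3)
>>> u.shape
(3, 5)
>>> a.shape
(3,)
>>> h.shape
(11, 11)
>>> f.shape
()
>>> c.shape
(11, 11, 3, 13)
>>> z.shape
(3, 13, 5)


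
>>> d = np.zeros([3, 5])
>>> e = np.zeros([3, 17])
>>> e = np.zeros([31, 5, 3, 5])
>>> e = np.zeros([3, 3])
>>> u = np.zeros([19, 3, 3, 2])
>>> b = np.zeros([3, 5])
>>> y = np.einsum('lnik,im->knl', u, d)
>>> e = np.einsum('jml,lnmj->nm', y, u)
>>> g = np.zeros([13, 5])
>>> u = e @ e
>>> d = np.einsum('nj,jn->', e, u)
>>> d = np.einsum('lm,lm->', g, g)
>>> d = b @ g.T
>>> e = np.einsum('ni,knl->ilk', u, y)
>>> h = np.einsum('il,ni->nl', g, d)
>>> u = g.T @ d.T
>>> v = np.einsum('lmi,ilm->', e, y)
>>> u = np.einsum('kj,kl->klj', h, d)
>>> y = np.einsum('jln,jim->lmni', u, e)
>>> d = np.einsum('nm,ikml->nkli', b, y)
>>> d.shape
(3, 2, 19, 13)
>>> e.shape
(3, 19, 2)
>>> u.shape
(3, 13, 5)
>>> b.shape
(3, 5)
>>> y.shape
(13, 2, 5, 19)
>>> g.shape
(13, 5)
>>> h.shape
(3, 5)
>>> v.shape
()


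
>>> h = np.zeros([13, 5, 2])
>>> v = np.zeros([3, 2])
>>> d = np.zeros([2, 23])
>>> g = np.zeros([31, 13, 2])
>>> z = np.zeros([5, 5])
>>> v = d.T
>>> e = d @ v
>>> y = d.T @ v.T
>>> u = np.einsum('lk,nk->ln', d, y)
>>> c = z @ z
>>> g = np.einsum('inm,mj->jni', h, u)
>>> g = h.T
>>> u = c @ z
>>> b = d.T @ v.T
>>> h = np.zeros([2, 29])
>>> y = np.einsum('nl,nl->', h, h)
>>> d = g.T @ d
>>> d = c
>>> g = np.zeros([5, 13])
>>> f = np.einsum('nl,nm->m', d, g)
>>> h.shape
(2, 29)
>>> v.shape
(23, 2)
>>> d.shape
(5, 5)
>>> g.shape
(5, 13)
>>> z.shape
(5, 5)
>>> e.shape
(2, 2)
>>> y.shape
()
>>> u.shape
(5, 5)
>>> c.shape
(5, 5)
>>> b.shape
(23, 23)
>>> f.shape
(13,)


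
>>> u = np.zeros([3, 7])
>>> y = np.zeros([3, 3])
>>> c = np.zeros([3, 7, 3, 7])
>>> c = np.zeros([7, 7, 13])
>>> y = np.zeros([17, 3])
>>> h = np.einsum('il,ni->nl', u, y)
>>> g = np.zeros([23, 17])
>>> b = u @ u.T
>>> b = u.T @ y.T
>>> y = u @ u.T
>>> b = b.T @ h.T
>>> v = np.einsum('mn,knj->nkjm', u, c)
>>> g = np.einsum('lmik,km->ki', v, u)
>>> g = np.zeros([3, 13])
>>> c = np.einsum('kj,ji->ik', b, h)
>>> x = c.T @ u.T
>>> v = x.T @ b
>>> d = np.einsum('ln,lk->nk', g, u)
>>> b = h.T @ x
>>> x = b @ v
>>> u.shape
(3, 7)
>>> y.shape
(3, 3)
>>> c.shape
(7, 17)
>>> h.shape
(17, 7)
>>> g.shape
(3, 13)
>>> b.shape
(7, 3)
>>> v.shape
(3, 17)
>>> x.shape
(7, 17)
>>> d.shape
(13, 7)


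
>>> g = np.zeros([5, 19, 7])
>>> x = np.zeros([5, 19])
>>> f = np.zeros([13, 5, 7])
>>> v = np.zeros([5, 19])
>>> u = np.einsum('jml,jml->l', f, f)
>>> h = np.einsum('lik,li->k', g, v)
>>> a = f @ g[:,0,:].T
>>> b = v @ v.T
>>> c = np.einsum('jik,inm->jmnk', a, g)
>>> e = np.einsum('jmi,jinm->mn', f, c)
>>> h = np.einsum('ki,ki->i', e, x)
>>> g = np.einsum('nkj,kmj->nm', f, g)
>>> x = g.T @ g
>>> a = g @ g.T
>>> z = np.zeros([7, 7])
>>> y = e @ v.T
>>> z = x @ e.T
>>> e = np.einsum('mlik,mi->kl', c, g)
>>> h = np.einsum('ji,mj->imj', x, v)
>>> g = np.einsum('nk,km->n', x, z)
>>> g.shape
(19,)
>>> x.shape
(19, 19)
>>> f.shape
(13, 5, 7)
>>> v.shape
(5, 19)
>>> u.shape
(7,)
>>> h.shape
(19, 5, 19)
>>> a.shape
(13, 13)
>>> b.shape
(5, 5)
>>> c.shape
(13, 7, 19, 5)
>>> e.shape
(5, 7)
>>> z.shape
(19, 5)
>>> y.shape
(5, 5)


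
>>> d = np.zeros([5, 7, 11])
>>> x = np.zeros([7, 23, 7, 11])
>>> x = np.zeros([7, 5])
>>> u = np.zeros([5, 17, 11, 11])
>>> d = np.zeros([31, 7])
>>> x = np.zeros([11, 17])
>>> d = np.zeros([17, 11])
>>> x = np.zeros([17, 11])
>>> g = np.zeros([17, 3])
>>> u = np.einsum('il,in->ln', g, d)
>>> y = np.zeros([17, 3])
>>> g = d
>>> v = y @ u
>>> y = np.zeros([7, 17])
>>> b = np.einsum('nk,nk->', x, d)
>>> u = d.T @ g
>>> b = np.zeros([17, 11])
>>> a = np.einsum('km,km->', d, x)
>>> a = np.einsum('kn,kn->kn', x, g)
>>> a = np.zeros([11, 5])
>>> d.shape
(17, 11)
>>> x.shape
(17, 11)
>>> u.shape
(11, 11)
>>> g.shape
(17, 11)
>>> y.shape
(7, 17)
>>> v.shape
(17, 11)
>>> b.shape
(17, 11)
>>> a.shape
(11, 5)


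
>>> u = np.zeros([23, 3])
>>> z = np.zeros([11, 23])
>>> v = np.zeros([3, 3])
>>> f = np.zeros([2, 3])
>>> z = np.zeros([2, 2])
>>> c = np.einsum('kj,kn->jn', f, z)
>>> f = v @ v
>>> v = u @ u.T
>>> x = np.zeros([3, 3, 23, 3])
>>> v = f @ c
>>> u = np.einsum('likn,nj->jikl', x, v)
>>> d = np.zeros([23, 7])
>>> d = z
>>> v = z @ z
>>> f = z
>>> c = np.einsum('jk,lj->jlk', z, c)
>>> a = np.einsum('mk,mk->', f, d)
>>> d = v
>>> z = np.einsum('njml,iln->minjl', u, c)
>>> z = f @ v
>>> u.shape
(2, 3, 23, 3)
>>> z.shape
(2, 2)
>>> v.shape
(2, 2)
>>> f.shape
(2, 2)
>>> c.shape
(2, 3, 2)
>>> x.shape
(3, 3, 23, 3)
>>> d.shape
(2, 2)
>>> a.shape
()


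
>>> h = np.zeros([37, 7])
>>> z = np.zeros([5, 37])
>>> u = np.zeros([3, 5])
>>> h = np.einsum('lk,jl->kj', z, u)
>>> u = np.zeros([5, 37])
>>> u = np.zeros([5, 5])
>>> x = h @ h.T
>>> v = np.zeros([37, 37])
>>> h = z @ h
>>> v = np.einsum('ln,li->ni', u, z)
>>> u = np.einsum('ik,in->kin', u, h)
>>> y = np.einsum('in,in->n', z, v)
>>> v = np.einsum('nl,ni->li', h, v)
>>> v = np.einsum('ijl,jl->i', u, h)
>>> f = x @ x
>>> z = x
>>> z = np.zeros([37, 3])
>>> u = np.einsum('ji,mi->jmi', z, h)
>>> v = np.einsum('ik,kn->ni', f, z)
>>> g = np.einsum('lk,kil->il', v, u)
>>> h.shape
(5, 3)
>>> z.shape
(37, 3)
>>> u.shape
(37, 5, 3)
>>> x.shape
(37, 37)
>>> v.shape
(3, 37)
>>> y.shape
(37,)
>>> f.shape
(37, 37)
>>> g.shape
(5, 3)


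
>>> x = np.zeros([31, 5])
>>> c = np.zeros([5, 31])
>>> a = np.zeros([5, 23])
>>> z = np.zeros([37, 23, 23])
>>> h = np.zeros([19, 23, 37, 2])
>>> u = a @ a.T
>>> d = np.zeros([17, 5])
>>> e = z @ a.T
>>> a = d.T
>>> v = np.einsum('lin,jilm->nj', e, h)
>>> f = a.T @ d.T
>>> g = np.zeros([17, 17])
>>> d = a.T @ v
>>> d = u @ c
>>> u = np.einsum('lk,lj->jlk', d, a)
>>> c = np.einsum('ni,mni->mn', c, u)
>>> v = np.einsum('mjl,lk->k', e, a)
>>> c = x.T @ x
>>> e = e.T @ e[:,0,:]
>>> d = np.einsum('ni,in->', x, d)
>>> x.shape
(31, 5)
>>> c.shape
(5, 5)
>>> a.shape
(5, 17)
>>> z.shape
(37, 23, 23)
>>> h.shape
(19, 23, 37, 2)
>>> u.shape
(17, 5, 31)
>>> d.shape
()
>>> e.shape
(5, 23, 5)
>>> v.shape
(17,)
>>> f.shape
(17, 17)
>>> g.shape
(17, 17)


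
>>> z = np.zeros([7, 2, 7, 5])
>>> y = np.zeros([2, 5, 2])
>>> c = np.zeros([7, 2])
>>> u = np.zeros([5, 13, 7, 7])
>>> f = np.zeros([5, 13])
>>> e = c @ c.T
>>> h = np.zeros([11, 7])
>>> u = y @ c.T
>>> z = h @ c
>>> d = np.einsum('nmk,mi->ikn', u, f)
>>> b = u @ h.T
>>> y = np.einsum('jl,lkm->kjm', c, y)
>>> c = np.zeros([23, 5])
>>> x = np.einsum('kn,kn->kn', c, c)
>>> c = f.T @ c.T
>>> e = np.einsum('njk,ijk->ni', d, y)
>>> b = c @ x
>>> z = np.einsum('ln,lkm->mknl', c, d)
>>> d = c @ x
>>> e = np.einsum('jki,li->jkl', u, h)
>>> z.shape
(2, 7, 23, 13)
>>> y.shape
(5, 7, 2)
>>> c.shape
(13, 23)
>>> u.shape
(2, 5, 7)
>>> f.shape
(5, 13)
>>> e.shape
(2, 5, 11)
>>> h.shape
(11, 7)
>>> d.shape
(13, 5)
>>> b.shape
(13, 5)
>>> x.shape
(23, 5)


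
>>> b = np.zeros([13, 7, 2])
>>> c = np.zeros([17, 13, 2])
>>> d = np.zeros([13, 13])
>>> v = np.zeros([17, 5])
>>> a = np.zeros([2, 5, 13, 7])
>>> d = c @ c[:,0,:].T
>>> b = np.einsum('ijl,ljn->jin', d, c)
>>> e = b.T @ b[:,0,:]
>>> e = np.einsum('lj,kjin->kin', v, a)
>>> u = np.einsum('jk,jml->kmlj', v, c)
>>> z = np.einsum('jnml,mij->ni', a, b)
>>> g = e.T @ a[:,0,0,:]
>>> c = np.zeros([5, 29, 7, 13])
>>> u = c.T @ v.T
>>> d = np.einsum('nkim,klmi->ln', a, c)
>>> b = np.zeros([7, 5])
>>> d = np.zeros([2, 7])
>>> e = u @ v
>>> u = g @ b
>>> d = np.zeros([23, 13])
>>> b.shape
(7, 5)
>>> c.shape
(5, 29, 7, 13)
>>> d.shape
(23, 13)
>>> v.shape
(17, 5)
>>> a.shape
(2, 5, 13, 7)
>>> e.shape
(13, 7, 29, 5)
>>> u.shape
(7, 13, 5)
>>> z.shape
(5, 17)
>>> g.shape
(7, 13, 7)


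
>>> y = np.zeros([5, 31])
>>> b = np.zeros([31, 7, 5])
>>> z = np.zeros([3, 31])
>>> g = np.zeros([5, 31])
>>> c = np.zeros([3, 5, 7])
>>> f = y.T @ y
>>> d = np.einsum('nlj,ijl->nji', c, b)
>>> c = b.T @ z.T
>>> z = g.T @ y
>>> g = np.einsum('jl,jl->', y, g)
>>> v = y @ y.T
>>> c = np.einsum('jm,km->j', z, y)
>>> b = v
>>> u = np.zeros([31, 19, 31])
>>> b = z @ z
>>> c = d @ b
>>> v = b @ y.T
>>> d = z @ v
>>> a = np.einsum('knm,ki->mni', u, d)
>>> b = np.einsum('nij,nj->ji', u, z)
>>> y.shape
(5, 31)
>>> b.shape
(31, 19)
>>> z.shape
(31, 31)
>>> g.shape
()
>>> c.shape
(3, 7, 31)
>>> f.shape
(31, 31)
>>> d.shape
(31, 5)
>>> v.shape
(31, 5)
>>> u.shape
(31, 19, 31)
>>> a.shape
(31, 19, 5)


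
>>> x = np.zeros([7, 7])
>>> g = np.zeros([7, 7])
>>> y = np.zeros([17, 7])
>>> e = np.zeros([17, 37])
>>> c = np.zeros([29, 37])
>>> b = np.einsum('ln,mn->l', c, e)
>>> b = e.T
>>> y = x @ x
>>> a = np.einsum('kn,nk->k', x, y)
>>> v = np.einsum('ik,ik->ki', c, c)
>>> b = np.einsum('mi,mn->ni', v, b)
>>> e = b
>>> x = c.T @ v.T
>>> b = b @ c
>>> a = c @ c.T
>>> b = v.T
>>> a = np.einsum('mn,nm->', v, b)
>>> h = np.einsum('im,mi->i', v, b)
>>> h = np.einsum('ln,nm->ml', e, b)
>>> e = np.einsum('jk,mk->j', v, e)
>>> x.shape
(37, 37)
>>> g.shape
(7, 7)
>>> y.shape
(7, 7)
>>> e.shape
(37,)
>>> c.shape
(29, 37)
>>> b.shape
(29, 37)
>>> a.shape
()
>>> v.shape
(37, 29)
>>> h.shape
(37, 17)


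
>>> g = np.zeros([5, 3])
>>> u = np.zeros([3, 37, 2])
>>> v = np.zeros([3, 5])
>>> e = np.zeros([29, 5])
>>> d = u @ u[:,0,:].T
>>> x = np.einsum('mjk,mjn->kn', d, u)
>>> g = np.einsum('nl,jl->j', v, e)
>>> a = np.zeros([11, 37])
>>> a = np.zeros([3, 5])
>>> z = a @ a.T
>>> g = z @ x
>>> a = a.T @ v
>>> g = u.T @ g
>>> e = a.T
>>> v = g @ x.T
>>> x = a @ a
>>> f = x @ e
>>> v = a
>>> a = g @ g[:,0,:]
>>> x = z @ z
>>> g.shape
(2, 37, 2)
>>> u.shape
(3, 37, 2)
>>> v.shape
(5, 5)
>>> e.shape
(5, 5)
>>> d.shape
(3, 37, 3)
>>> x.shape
(3, 3)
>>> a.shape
(2, 37, 2)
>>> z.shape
(3, 3)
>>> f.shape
(5, 5)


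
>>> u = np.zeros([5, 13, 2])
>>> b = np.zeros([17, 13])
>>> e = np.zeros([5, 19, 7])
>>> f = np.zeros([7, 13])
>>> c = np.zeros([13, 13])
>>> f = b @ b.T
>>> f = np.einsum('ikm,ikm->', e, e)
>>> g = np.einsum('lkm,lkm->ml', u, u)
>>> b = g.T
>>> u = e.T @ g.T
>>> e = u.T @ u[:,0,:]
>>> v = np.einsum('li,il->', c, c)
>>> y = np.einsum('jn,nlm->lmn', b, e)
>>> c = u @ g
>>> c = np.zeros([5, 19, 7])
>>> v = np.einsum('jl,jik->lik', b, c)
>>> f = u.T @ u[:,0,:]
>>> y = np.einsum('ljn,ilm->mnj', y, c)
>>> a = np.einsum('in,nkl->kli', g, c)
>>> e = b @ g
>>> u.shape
(7, 19, 2)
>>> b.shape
(5, 2)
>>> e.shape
(5, 5)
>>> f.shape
(2, 19, 2)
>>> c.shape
(5, 19, 7)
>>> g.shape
(2, 5)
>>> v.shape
(2, 19, 7)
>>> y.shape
(7, 2, 2)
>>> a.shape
(19, 7, 2)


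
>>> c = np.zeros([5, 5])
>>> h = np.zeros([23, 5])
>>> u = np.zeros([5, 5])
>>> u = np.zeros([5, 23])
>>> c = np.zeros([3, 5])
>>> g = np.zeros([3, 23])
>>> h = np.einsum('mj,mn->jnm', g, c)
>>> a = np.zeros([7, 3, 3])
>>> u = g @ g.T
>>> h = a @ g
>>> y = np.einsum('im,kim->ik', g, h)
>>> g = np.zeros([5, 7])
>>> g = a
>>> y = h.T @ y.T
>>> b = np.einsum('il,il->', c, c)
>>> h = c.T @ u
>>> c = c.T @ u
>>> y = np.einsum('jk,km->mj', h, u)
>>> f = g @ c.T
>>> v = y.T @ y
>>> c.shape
(5, 3)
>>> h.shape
(5, 3)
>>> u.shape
(3, 3)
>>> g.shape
(7, 3, 3)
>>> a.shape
(7, 3, 3)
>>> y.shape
(3, 5)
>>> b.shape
()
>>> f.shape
(7, 3, 5)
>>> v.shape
(5, 5)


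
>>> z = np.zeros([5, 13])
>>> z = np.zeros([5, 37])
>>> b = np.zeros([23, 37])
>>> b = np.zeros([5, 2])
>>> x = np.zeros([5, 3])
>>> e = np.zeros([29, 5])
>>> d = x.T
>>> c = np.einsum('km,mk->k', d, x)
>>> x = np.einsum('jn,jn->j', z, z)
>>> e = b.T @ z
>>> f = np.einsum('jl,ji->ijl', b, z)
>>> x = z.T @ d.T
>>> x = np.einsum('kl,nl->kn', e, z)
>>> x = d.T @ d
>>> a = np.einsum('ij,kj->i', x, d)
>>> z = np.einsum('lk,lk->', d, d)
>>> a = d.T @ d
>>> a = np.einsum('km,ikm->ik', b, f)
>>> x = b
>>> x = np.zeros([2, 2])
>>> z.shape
()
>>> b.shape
(5, 2)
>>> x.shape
(2, 2)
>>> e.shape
(2, 37)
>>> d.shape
(3, 5)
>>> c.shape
(3,)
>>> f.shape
(37, 5, 2)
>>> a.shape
(37, 5)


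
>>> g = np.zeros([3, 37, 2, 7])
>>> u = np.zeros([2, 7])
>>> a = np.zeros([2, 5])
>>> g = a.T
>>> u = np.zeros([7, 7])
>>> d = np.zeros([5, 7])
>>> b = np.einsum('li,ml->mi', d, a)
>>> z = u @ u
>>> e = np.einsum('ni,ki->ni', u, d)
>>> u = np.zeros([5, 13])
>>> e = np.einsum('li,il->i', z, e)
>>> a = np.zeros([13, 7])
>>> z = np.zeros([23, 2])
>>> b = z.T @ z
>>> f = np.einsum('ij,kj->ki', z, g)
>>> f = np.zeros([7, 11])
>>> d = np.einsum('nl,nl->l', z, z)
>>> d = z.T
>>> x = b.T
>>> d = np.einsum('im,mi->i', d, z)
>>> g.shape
(5, 2)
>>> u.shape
(5, 13)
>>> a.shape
(13, 7)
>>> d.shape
(2,)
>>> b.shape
(2, 2)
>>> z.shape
(23, 2)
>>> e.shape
(7,)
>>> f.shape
(7, 11)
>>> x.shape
(2, 2)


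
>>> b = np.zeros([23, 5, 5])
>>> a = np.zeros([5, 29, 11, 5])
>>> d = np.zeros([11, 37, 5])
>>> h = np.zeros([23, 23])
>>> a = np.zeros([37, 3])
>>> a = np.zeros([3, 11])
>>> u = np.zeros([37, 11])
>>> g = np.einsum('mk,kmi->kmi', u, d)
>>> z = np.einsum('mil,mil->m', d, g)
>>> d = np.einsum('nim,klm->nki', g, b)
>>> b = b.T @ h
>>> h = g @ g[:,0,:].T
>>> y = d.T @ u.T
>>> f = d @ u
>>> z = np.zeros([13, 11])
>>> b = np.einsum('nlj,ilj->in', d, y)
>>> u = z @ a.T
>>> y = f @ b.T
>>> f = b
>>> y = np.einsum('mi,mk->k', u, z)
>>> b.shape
(37, 11)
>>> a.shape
(3, 11)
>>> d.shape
(11, 23, 37)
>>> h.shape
(11, 37, 11)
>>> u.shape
(13, 3)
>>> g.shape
(11, 37, 5)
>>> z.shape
(13, 11)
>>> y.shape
(11,)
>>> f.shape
(37, 11)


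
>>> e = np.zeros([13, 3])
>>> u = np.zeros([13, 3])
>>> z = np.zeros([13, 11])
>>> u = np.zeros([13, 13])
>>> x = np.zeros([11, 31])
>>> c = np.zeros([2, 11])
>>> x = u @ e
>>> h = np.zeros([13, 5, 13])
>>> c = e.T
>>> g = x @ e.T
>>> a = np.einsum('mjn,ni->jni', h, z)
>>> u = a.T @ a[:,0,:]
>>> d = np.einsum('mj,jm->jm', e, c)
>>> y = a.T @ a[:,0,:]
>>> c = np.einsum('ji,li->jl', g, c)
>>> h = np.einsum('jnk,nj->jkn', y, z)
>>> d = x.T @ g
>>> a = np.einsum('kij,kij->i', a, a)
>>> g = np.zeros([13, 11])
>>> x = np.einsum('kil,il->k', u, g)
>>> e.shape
(13, 3)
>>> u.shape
(11, 13, 11)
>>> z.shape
(13, 11)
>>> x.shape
(11,)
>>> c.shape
(13, 3)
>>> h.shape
(11, 11, 13)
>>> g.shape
(13, 11)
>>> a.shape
(13,)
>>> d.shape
(3, 13)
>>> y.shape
(11, 13, 11)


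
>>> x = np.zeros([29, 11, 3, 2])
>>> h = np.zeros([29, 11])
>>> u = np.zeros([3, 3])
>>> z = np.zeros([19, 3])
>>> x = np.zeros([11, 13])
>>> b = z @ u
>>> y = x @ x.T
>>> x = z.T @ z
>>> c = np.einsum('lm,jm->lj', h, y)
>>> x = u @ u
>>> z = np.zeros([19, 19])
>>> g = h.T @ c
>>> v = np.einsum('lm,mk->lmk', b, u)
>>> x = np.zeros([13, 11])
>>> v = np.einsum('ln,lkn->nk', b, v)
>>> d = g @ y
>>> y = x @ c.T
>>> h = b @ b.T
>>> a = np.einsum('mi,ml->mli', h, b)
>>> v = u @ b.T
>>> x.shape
(13, 11)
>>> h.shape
(19, 19)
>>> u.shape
(3, 3)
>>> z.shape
(19, 19)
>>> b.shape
(19, 3)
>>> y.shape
(13, 29)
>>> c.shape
(29, 11)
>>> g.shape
(11, 11)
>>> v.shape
(3, 19)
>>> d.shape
(11, 11)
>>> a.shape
(19, 3, 19)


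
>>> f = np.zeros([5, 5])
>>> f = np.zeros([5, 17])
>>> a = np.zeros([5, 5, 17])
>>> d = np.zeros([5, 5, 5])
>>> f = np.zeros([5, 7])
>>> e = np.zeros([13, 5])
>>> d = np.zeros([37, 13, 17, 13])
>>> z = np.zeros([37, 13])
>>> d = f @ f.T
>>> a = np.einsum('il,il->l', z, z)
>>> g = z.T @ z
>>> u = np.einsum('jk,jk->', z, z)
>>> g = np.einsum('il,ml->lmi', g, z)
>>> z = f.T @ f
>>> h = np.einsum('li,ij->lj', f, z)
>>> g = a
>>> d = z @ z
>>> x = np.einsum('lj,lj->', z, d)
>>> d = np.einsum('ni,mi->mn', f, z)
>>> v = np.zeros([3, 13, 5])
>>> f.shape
(5, 7)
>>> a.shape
(13,)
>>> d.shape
(7, 5)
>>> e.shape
(13, 5)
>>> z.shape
(7, 7)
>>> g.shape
(13,)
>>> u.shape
()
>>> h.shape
(5, 7)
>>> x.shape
()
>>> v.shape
(3, 13, 5)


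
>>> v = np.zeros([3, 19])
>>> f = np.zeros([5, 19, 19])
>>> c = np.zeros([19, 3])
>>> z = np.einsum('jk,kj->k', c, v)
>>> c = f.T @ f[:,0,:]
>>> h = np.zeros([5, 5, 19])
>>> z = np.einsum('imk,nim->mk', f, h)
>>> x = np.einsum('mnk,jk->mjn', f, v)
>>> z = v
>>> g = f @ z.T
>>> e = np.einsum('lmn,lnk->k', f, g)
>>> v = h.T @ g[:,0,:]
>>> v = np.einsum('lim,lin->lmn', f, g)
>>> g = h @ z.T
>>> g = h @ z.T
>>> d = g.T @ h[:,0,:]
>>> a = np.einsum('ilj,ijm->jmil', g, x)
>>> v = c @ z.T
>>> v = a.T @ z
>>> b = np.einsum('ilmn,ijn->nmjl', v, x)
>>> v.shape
(5, 5, 19, 19)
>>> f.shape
(5, 19, 19)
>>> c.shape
(19, 19, 19)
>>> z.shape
(3, 19)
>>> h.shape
(5, 5, 19)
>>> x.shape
(5, 3, 19)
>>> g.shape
(5, 5, 3)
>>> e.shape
(3,)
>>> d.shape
(3, 5, 19)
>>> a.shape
(3, 19, 5, 5)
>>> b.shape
(19, 19, 3, 5)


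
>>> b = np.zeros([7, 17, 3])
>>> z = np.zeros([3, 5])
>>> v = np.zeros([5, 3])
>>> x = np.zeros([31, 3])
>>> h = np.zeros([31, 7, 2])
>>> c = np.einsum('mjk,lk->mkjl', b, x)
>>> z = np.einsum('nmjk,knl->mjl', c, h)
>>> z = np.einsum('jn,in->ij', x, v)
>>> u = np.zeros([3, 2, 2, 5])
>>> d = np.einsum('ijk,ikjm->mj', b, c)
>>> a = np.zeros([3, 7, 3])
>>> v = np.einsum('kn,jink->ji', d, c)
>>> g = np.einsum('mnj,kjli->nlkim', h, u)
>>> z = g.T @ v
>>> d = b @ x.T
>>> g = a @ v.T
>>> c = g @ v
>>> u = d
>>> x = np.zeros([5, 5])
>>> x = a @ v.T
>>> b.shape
(7, 17, 3)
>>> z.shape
(31, 5, 3, 2, 3)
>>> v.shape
(7, 3)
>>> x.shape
(3, 7, 7)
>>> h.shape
(31, 7, 2)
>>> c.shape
(3, 7, 3)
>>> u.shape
(7, 17, 31)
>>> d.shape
(7, 17, 31)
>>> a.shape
(3, 7, 3)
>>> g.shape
(3, 7, 7)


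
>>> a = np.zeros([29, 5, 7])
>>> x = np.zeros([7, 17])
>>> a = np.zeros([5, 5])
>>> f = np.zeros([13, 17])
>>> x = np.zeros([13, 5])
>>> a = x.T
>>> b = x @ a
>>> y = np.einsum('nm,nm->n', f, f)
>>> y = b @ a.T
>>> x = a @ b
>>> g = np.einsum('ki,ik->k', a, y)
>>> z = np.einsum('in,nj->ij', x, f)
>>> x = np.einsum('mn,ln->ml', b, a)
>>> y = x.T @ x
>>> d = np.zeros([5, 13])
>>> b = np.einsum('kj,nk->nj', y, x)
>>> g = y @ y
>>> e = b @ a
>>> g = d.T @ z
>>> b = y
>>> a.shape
(5, 13)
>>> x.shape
(13, 5)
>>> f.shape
(13, 17)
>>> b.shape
(5, 5)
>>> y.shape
(5, 5)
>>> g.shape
(13, 17)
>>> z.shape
(5, 17)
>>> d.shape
(5, 13)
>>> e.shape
(13, 13)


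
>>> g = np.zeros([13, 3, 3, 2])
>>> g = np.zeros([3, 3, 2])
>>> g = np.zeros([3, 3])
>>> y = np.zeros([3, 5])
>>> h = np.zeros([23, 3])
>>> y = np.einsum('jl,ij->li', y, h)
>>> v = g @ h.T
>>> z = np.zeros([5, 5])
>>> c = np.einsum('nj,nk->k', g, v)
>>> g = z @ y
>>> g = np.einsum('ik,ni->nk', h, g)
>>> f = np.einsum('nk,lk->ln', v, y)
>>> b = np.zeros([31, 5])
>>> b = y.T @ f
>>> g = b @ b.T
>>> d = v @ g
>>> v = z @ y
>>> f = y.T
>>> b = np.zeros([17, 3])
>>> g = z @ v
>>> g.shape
(5, 23)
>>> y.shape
(5, 23)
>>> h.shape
(23, 3)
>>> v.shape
(5, 23)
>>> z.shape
(5, 5)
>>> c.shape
(23,)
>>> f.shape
(23, 5)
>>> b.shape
(17, 3)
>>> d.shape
(3, 23)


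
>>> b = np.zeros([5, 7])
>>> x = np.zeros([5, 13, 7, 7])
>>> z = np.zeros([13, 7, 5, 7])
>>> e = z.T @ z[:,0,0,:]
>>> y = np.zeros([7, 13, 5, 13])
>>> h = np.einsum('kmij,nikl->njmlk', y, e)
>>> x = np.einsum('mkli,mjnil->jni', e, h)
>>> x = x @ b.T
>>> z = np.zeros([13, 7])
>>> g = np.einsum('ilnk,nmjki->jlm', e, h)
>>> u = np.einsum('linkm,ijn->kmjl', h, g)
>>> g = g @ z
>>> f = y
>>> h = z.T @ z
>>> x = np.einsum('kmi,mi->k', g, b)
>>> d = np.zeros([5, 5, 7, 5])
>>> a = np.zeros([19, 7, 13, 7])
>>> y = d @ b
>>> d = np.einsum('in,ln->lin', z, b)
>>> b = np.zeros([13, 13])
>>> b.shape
(13, 13)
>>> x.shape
(13,)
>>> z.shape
(13, 7)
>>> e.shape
(7, 5, 7, 7)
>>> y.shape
(5, 5, 7, 7)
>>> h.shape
(7, 7)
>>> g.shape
(13, 5, 7)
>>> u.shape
(7, 7, 5, 7)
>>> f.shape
(7, 13, 5, 13)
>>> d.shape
(5, 13, 7)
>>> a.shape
(19, 7, 13, 7)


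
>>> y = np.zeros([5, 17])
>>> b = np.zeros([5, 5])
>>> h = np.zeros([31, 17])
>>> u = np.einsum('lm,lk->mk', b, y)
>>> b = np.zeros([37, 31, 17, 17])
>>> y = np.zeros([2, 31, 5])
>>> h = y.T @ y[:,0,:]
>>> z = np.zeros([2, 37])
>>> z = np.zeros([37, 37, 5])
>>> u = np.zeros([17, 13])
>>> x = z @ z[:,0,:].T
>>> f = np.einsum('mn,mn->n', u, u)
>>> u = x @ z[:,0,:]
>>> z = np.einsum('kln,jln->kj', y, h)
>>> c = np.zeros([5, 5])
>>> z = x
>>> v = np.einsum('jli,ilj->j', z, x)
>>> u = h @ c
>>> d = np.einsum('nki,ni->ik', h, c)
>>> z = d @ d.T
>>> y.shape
(2, 31, 5)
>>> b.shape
(37, 31, 17, 17)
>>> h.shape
(5, 31, 5)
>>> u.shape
(5, 31, 5)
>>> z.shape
(5, 5)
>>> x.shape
(37, 37, 37)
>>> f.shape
(13,)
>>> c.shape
(5, 5)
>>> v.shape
(37,)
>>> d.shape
(5, 31)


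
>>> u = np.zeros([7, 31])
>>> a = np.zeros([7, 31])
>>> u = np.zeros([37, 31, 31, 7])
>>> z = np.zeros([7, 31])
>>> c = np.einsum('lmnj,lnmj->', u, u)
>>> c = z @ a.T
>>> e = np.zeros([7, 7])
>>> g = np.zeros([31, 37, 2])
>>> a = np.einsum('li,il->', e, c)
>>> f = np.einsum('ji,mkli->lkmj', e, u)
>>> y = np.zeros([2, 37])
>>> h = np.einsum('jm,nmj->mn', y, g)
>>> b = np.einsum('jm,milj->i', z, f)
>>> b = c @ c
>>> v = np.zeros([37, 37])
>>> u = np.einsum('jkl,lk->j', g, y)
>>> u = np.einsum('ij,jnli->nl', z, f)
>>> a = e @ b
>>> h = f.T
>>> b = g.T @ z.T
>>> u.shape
(31, 37)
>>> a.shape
(7, 7)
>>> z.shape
(7, 31)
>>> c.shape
(7, 7)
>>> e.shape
(7, 7)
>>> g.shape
(31, 37, 2)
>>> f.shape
(31, 31, 37, 7)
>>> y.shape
(2, 37)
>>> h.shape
(7, 37, 31, 31)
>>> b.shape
(2, 37, 7)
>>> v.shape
(37, 37)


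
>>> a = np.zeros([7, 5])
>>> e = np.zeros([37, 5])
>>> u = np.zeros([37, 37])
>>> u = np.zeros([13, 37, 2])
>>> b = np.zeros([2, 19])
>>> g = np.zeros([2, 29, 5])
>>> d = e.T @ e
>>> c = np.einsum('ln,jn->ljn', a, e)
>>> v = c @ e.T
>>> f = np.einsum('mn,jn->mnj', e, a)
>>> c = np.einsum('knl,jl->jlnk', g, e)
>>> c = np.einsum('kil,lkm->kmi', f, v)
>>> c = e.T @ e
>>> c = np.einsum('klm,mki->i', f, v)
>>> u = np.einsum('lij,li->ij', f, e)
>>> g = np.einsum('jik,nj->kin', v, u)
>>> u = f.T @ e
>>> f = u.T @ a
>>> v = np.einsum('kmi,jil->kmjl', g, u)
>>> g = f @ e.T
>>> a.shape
(7, 5)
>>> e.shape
(37, 5)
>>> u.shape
(7, 5, 5)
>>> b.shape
(2, 19)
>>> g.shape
(5, 5, 37)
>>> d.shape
(5, 5)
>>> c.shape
(37,)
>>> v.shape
(37, 37, 7, 5)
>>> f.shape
(5, 5, 5)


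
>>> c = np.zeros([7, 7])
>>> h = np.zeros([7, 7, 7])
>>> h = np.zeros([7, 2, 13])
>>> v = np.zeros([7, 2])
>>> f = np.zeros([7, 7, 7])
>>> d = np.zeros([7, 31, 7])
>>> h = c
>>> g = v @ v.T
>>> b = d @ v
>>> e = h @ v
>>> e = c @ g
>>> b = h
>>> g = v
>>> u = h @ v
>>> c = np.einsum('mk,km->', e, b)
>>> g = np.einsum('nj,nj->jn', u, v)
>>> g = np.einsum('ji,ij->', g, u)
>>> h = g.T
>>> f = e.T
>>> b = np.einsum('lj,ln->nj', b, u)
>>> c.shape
()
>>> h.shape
()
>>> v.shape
(7, 2)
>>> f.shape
(7, 7)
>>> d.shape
(7, 31, 7)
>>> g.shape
()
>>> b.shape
(2, 7)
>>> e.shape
(7, 7)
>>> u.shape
(7, 2)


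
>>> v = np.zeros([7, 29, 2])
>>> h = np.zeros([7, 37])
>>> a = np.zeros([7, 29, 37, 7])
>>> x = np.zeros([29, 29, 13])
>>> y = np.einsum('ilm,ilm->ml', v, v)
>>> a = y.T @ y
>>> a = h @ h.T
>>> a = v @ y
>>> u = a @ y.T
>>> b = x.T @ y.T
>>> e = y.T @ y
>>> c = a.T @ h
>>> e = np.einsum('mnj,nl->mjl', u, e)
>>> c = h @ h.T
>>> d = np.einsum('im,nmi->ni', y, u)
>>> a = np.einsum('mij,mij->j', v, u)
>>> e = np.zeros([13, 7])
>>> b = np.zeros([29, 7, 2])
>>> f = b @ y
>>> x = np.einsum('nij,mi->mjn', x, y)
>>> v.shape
(7, 29, 2)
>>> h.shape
(7, 37)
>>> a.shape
(2,)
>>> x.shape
(2, 13, 29)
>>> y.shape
(2, 29)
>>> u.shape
(7, 29, 2)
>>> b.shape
(29, 7, 2)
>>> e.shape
(13, 7)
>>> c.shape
(7, 7)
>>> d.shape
(7, 2)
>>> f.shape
(29, 7, 29)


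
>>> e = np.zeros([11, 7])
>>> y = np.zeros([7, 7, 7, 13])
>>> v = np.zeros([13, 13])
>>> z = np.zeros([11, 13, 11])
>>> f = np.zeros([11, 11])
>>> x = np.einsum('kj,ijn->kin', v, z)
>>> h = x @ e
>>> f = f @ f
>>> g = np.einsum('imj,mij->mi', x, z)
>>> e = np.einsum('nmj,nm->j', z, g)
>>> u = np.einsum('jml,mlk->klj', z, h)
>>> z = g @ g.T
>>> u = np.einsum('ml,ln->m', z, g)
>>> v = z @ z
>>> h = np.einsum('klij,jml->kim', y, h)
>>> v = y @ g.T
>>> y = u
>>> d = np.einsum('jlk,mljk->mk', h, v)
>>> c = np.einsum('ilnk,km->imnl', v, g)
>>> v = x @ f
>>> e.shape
(11,)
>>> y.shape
(11,)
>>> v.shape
(13, 11, 11)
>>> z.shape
(11, 11)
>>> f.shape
(11, 11)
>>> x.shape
(13, 11, 11)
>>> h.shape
(7, 7, 11)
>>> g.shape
(11, 13)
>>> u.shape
(11,)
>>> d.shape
(7, 11)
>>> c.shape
(7, 13, 7, 7)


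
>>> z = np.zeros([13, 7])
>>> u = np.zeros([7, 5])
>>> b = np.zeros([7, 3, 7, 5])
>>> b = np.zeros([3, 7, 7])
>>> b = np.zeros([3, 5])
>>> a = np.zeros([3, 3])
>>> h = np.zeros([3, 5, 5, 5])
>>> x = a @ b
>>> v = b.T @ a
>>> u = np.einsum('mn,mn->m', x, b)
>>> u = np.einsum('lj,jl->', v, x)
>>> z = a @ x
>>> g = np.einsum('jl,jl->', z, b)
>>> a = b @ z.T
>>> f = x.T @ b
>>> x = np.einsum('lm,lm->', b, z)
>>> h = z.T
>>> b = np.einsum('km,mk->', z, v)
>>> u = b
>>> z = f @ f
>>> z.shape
(5, 5)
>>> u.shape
()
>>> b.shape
()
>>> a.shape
(3, 3)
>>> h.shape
(5, 3)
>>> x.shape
()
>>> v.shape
(5, 3)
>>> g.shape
()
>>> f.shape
(5, 5)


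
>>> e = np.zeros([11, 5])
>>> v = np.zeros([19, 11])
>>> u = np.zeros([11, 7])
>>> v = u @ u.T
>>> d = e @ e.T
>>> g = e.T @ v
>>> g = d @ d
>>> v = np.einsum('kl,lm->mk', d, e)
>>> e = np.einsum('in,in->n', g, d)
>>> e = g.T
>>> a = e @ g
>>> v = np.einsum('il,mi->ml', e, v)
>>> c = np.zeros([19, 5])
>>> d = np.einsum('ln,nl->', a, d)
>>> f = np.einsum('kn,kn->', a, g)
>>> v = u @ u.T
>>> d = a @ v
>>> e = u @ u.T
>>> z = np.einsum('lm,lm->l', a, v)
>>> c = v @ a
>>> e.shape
(11, 11)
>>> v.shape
(11, 11)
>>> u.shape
(11, 7)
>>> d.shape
(11, 11)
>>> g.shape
(11, 11)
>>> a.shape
(11, 11)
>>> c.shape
(11, 11)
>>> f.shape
()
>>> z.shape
(11,)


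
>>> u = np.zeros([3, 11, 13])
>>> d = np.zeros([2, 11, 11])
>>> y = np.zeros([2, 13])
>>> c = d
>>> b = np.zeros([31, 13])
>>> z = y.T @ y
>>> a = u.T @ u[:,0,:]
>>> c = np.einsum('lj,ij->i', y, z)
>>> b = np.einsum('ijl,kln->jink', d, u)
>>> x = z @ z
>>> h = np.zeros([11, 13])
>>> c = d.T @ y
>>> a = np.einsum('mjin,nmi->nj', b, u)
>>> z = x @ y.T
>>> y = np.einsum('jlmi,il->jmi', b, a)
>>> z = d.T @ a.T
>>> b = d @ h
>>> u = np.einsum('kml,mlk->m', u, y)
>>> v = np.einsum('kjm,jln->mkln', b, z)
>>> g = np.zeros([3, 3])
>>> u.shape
(11,)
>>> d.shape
(2, 11, 11)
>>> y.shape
(11, 13, 3)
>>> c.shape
(11, 11, 13)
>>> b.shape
(2, 11, 13)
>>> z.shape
(11, 11, 3)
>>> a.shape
(3, 2)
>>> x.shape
(13, 13)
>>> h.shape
(11, 13)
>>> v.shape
(13, 2, 11, 3)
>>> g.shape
(3, 3)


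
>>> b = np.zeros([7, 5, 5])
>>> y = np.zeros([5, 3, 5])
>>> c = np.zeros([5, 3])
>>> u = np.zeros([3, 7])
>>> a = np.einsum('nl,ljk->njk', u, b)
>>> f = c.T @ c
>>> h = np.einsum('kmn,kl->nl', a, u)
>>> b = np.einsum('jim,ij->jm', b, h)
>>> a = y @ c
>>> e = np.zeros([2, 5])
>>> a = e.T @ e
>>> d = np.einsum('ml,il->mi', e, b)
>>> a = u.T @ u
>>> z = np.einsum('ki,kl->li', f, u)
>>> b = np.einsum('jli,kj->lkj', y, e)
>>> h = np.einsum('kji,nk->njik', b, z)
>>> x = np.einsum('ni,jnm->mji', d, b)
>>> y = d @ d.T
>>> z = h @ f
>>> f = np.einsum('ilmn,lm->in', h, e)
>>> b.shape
(3, 2, 5)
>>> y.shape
(2, 2)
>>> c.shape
(5, 3)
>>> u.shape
(3, 7)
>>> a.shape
(7, 7)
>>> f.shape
(7, 3)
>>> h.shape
(7, 2, 5, 3)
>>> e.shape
(2, 5)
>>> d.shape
(2, 7)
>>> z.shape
(7, 2, 5, 3)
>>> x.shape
(5, 3, 7)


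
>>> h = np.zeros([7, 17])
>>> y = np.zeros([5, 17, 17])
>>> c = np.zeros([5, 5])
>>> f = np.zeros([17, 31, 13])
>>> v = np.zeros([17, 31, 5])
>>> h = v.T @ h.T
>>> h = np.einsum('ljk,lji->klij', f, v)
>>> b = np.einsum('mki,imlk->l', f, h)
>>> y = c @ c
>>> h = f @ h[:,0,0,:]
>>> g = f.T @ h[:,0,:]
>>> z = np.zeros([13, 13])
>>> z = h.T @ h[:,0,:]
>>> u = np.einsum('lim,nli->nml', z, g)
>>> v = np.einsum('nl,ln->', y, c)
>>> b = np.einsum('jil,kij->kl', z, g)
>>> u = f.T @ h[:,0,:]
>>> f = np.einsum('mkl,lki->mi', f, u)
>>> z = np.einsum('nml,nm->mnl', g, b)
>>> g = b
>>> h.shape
(17, 31, 31)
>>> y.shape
(5, 5)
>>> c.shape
(5, 5)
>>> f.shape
(17, 31)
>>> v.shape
()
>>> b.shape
(13, 31)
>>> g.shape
(13, 31)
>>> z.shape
(31, 13, 31)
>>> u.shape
(13, 31, 31)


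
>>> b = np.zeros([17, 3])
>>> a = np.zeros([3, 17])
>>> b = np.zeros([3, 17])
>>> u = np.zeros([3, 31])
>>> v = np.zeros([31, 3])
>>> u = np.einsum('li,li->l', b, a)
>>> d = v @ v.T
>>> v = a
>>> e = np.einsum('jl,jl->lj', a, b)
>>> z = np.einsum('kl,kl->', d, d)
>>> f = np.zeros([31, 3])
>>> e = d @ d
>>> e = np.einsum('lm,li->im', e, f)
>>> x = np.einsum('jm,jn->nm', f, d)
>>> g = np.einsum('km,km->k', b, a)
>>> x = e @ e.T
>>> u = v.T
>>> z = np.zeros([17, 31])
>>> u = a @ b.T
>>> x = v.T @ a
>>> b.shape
(3, 17)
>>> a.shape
(3, 17)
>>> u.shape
(3, 3)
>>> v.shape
(3, 17)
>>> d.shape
(31, 31)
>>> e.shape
(3, 31)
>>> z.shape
(17, 31)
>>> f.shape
(31, 3)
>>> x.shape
(17, 17)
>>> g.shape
(3,)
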